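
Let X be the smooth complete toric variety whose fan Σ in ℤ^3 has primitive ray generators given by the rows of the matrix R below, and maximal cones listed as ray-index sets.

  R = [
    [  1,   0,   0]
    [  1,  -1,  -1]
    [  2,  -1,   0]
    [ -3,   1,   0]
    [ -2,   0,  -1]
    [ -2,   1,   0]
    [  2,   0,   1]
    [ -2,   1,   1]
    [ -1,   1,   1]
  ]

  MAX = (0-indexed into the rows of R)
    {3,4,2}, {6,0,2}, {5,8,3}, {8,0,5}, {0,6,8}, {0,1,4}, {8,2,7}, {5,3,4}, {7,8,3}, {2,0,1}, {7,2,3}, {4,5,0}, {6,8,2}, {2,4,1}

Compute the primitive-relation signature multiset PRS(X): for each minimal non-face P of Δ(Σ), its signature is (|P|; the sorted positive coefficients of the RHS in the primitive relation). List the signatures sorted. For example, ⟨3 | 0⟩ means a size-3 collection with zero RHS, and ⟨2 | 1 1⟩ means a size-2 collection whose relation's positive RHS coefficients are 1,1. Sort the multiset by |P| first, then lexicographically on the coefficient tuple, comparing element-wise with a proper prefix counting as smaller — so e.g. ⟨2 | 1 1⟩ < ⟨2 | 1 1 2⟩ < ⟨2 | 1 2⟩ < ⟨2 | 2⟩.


18 minimal non-faces of Δ(Σ) (on 9 rays):

  P={1,8}:  v_{1} + v_{8} = 0  so sig = ⟨2 | 0⟩
  P={2,5}:  v_{2} + v_{5} = 0  so sig = ⟨2 | 0⟩
  P={4,6}:  v_{4} + v_{6} = 0  so sig = ⟨2 | 0⟩
  P={0,3}:  v_{0} + v_{3} = v_{5}  so sig = ⟨2 | 1⟩
  P={0,7}:  v_{0} + v_{7} = v_{8}  so sig = ⟨2 | 1⟩
  P={1,3}:  v_{1} + v_{3} = v_{4}  so sig = ⟨2 | 1⟩
  P={3,6}:  v_{3} + v_{6} = v_{8}  so sig = ⟨2 | 1⟩
  P={4,8}:  v_{4} + v_{8} = v_{3}  so sig = ⟨2 | 1⟩
  P={1,5}:  v_{1} + v_{5} = v_{0} + v_{4}  so sig = ⟨2 | 1 1⟩
  P={1,6}:  v_{1} + v_{6} = v_{0} + v_{2}  so sig = ⟨2 | 1 1⟩
  P={1,7}:  v_{1} + v_{7} = v_{2} + v_{3}  so sig = ⟨2 | 1 1⟩
  P={5,6}:  v_{5} + v_{6} = v_{0} + v_{8}  so sig = ⟨2 | 1 1⟩
  P={5,7}:  v_{5} + v_{7} = v_{3} + v_{8}  so sig = ⟨2 | 1 1⟩
  P={4,7}:  v_{4} + v_{7} = v_{2} + 2·v_{3}  so sig = ⟨2 | 1 2⟩
  P={6,7}:  v_{6} + v_{7} = v_{2} + 2·v_{8}  so sig = ⟨2 | 1 2⟩
  P={0,2,4}:  v_{0} + v_{2} + v_{4} = v_{1}  so sig = ⟨3 | 1⟩
  P={0,2,8}:  v_{0} + v_{2} + v_{8} = v_{6}  so sig = ⟨3 | 1⟩
  P={2,3,8}:  v_{2} + v_{3} + v_{8} = v_{7}  so sig = ⟨3 | 1⟩

so the primitive-relation signature multiset is
    ⟨2 | 0⟩
    ⟨2 | 0⟩
    ⟨2 | 0⟩
    ⟨2 | 1⟩
    ⟨2 | 1⟩
    ⟨2 | 1⟩
    ⟨2 | 1⟩
    ⟨2 | 1⟩
    ⟨2 | 1 1⟩
    ⟨2 | 1 1⟩
    ⟨2 | 1 1⟩
    ⟨2 | 1 1⟩
    ⟨2 | 1 1⟩
    ⟨2 | 1 2⟩
    ⟨2 | 1 2⟩
    ⟨3 | 1⟩
    ⟨3 | 1⟩
    ⟨3 | 1⟩


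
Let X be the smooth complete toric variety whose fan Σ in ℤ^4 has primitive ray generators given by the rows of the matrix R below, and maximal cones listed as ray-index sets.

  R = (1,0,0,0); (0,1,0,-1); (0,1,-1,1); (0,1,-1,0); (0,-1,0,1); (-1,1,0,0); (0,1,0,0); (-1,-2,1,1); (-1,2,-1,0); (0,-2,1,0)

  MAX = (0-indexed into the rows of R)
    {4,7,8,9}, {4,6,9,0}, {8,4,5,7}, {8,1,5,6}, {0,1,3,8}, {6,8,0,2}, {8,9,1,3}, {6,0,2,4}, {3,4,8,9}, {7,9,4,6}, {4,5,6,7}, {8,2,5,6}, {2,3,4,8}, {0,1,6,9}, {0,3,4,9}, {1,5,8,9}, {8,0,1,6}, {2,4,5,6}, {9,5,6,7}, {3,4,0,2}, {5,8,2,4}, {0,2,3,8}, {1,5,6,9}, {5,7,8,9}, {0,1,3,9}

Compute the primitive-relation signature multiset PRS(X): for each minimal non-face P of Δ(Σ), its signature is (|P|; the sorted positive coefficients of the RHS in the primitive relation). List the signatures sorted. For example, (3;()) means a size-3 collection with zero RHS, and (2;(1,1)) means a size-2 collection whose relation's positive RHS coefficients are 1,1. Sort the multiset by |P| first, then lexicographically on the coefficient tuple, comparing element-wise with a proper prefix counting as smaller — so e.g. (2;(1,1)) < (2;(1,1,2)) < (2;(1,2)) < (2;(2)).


16 collections generate NE(X_Σ); each relation:

  • {1,4}:  v_{1} + v_{4} = 0 — sig = (2;())
  • {0,5}:  v_{0} + v_{5} = v_{6} — sig = (2;(1))
  • {2,9}:  v_{2} + v_{9} = v_{4} — sig = (2;(1))
  • {3,5}:  v_{3} + v_{5} = v_{8} — sig = (2;(1))
  • {1,2}:  v_{1} + v_{2} = v_{0} + v_{8} — sig = (2;(1,1))
  • {1,7}:  v_{1} + v_{7} = v_{5} + v_{9} — sig = (2;(1,1))
  • {3,6}:  v_{3} + v_{6} = v_{0} + v_{8} — sig = (2;(1,1))
  • {0,7}:  v_{0} + v_{7} = v_{4} + v_{6} + v_{9} — sig = (2;(1,1,1))
  • {3,7}:  v_{3} + v_{7} = v_{4} + v_{8} + v_{9} — sig = (2;(1,1,1))
  • {2,7}:  v_{2} + v_{7} = 2·v_{4} + v_{5} — sig = (2;(1,2))
  • {0,8,9}:  v_{0} + v_{8} + v_{9} = 0 — sig = (3;())
  • {0,4,8}:  v_{0} + v_{4} + v_{8} = v_{2} — sig = (3;(1))
  • {4,5,9}:  v_{4} + v_{5} + v_{9} = v_{7} — sig = (3;(1))
  • {6,8,9}:  v_{6} + v_{8} + v_{9} = v_{5} — sig = (3;(1))
  • {4,6,8}:  v_{4} + v_{6} + v_{8} = v_{2} + v_{5} — sig = (3;(1,1))
  • {6,7,8}:  v_{6} + v_{7} + v_{8} = v_{4} + 2·v_{5} — sig = (3;(1,2))

so the primitive-relation signature multiset is
    |P|=2: 10 collections, coeffs (), (1), (1), (1), (1,1), (1,1), (1,1), (1,1,1), (1,1,1), (1,2)
    |P|=3: 6 collections, coeffs (), (1), (1), (1), (1,1), (1,2)


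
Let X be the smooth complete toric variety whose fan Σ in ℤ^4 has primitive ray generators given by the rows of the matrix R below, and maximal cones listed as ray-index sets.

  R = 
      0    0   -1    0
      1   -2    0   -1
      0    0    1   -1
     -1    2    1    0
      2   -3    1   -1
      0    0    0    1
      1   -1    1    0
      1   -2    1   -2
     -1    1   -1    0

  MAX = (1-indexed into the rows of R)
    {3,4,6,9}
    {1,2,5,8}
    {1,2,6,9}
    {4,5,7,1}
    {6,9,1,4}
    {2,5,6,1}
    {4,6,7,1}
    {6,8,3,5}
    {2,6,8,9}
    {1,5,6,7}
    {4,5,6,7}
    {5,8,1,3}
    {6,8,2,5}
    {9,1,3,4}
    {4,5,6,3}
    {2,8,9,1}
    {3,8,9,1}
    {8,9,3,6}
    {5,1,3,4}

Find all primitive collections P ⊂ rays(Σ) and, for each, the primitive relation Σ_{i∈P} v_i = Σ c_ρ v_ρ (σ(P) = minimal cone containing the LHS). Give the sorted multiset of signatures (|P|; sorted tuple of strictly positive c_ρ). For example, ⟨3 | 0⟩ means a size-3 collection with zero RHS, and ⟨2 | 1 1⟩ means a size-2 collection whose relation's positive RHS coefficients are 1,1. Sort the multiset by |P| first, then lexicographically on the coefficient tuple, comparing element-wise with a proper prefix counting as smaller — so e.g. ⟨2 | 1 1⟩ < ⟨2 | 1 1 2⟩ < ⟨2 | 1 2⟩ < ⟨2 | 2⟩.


Minimal non-faces — 11 found among 9 rays, 19 max cones:

  {7,9}:  v_{7} + v_{9} = 0 ; sig = ⟨2 | 0⟩
  {2,3}:  v_{2} + v_{3} = v_{8} ; sig = ⟨2 | 1⟩
  {2,4}:  v_{2} + v_{4} = v_{3} ; sig = ⟨2 | 1⟩
  {2,7}:  v_{2} + v_{7} = v_{5} ; sig = ⟨2 | 1⟩
  {5,9}:  v_{5} + v_{9} = v_{2} ; sig = ⟨2 | 1⟩
  {3,7}:  v_{3} + v_{7} = v_{4} + v_{5} ; sig = ⟨2 | 1 1⟩
  {7,8}:  v_{7} + v_{8} = v_{3} + v_{5} ; sig = ⟨2 | 1 1⟩
  {4,8}:  v_{4} + v_{8} = 2·v_{3} ; sig = ⟨2 | 2⟩
  {1,3,6}:  v_{1} + v_{3} + v_{6} = 0 ; sig = ⟨3 | 0⟩
  {1,6,8}:  v_{1} + v_{6} + v_{8} = v_{2} ; sig = ⟨3 | 1⟩
  {1,4,5,6}:  v_{1} + v_{4} + v_{5} + v_{6} = v_{7} ; sig = ⟨4 | 1⟩

Sorted signature multiset PRS(X):
[⟨2 | 0⟩, ⟨2 | 1⟩, ⟨2 | 1⟩, ⟨2 | 1⟩, ⟨2 | 1⟩, ⟨2 | 1 1⟩, ⟨2 | 1 1⟩, ⟨2 | 2⟩, ⟨3 | 0⟩, ⟨3 | 1⟩, ⟨4 | 1⟩]


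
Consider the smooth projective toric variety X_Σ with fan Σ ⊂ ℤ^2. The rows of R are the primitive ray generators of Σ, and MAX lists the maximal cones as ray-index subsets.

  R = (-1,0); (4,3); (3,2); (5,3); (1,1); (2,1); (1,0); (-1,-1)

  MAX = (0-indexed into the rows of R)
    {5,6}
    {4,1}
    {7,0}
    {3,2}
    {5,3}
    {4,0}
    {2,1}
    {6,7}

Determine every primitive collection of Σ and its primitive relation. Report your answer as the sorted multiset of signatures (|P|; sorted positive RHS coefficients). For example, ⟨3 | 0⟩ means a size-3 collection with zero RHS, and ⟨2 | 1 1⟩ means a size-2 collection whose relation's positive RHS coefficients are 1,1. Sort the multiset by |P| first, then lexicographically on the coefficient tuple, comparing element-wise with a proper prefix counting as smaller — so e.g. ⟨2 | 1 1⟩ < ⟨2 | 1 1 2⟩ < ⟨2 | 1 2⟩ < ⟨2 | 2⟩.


Primitive collections (20):

  P = {0,6}:  v_{0} + v_{6} = 0  ⇒ sig = ⟨2 | 0⟩
  P = {4,7}:  v_{4} + v_{7} = 0  ⇒ sig = ⟨2 | 0⟩
  P = {0,3}:  v_{0} + v_{3} = v_{1}  ⇒ sig = ⟨2 | 1⟩
  P = {0,5}:  v_{0} + v_{5} = v_{4}  ⇒ sig = ⟨2 | 1⟩
  P = {1,6}:  v_{1} + v_{6} = v_{3}  ⇒ sig = ⟨2 | 1⟩
  P = {1,7}:  v_{1} + v_{7} = v_{2}  ⇒ sig = ⟨2 | 1⟩
  P = {2,4}:  v_{2} + v_{4} = v_{1}  ⇒ sig = ⟨2 | 1⟩
  P = {2,5}:  v_{2} + v_{5} = v_{3}  ⇒ sig = ⟨2 | 1⟩
  P = {2,7}:  v_{2} + v_{7} = v_{5}  ⇒ sig = ⟨2 | 1⟩
  P = {4,5}:  v_{4} + v_{5} = v_{2}  ⇒ sig = ⟨2 | 1⟩
  P = {4,6}:  v_{4} + v_{6} = v_{5}  ⇒ sig = ⟨2 | 1⟩
  P = {5,7}:  v_{5} + v_{7} = v_{6}  ⇒ sig = ⟨2 | 1⟩
  P = {0,2}:  v_{0} + v_{2} = 2·v_{4}  ⇒ sig = ⟨2 | 2⟩
  P = {1,5}:  v_{1} + v_{5} = 2·v_{2}  ⇒ sig = ⟨2 | 2⟩
  P = {2,6}:  v_{2} + v_{6} = 2·v_{5}  ⇒ sig = ⟨2 | 2⟩
  P = {3,4}:  v_{3} + v_{4} = 2·v_{2}  ⇒ sig = ⟨2 | 2⟩
  P = {3,7}:  v_{3} + v_{7} = 2·v_{5}  ⇒ sig = ⟨2 | 2⟩
  P = {0,1}:  v_{0} + v_{1} = 3·v_{4}  ⇒ sig = ⟨2 | 3⟩
  P = {1,3}:  v_{1} + v_{3} = 3·v_{2}  ⇒ sig = ⟨2 | 3⟩
  P = {3,6}:  v_{3} + v_{6} = 3·v_{5}  ⇒ sig = ⟨2 | 3⟩

Sorted signature multiset PRS(X):
    |P|=2: 20 collections, coeffs (), (), (1), (1), (1), (1), (1), (1), (1), (1), (1), (1), (2), (2), (2), (2), (2), (3), (3), (3)


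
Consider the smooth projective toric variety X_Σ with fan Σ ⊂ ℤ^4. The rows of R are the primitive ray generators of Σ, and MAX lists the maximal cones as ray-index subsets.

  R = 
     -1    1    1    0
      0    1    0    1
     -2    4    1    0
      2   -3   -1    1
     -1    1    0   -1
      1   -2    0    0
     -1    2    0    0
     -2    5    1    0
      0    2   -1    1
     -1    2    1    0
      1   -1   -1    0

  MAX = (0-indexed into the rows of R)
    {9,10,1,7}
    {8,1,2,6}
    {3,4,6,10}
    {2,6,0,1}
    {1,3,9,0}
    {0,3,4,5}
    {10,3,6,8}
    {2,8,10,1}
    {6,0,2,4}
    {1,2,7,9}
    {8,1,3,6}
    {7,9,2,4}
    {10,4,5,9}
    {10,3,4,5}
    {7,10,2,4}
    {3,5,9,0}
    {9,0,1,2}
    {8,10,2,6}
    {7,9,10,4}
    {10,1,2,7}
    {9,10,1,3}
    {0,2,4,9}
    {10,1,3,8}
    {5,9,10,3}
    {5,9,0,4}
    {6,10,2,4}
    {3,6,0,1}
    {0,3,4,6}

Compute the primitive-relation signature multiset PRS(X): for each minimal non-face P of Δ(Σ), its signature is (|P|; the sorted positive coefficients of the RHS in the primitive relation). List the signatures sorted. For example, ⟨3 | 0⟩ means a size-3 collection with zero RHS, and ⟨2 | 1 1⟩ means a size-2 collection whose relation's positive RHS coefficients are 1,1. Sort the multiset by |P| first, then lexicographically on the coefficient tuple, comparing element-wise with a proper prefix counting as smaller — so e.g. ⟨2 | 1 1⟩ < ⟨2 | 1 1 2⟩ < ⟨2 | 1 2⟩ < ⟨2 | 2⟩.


Δ(Σ) — 11 vertices, 19 min non-faces:

  {0,10}:  v_{0} + v_{10} = 0  so sig = ⟨2 | 0⟩
  {5,6}:  v_{5} + v_{6} = 0  so sig = ⟨2 | 0⟩
  {1,4}:  v_{1} + v_{4} = v_{6}  so sig = ⟨2 | 1⟩
  {2,3}:  v_{2} + v_{3} = v_{1}  so sig = ⟨2 | 1⟩
  {2,5}:  v_{2} + v_{5} = v_{9}  so sig = ⟨2 | 1⟩
  {6,9}:  v_{6} + v_{9} = v_{2}  so sig = ⟨2 | 1⟩
  {0,7}:  v_{0} + v_{7} = v_{2} + v_{9}  so sig = ⟨2 | 1 1⟩
  {0,8}:  v_{0} + v_{8} = v_{1} + v_{6}  so sig = ⟨2 | 1 1⟩
  {1,5}:  v_{1} + v_{5} = v_{3} + v_{9}  so sig = ⟨2 | 1 1⟩
  {5,8}:  v_{5} + v_{8} = v_{1} + v_{10}  so sig = ⟨2 | 1 1⟩
  {3,7}:  v_{3} + v_{7} = v_{1} + v_{9} + v_{10}  so sig = ⟨2 | 1 1 1⟩
  {8,9}:  v_{8} + v_{9} = v_{1} + v_{2} + v_{10}  so sig = ⟨2 | 1 1 1⟩
  {4,8}:  v_{4} + v_{8} = 2·v_{6} + v_{10}  so sig = ⟨2 | 1 2⟩
  {5,7}:  v_{5} + v_{7} = 2·v_{9} + v_{10}  so sig = ⟨2 | 1 2⟩
  {6,7}:  v_{6} + v_{7} = 2·v_{2} + v_{10}  so sig = ⟨2 | 1 2⟩
  {7,8}:  v_{7} + v_{8} = v_{1} + 2·v_{2} + 2·v_{10}  so sig = ⟨2 | 1 2 2⟩
  {3,4,9}:  v_{3} + v_{4} + v_{9} = 0  so sig = ⟨3 | 0⟩
  {1,6,10}:  v_{1} + v_{6} + v_{10} = v_{8}  so sig = ⟨3 | 1⟩
  {2,9,10}:  v_{2} + v_{9} + v_{10} = v_{7}  so sig = ⟨3 | 1⟩

Hence PRS(X_Σ) =
    |P|=2: 16 collections, coeffs (), (), (1), (1), (1), (1), (1,1), (1,1), (1,1), (1,1), (1,1,1), (1,1,1), (1,2), (1,2), (1,2), (1,2,2)
    |P|=3: 3 collections, coeffs (), (1), (1)


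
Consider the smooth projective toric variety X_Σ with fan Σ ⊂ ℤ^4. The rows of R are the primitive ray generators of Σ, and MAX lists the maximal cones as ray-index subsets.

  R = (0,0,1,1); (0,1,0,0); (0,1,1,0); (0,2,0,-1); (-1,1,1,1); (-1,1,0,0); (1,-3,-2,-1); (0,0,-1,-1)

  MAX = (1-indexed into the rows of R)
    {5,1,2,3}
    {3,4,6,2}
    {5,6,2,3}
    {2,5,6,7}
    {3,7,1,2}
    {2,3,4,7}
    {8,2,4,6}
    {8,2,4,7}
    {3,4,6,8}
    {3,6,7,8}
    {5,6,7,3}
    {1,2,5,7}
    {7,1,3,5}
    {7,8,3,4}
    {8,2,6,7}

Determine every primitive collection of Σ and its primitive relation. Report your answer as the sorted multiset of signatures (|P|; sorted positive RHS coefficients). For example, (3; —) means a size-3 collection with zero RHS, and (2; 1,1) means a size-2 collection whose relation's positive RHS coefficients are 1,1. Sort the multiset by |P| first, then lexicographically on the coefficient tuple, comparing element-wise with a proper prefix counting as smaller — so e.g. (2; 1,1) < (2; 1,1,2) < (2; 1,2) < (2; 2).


9 minimal non-faces of Δ(Σ) (on 8 rays):

  P = {1,8}:  v_{1} + v_{8} = 0 ; sig = (2; —)
  P = {1,6}:  v_{1} + v_{6} = v_{5} ; sig = (2; 1)
  P = {5,8}:  v_{5} + v_{8} = v_{6} ; sig = (2; 1)
  P = {1,4}:  v_{1} + v_{4} = v_{2} + v_{3} ; sig = (2; 1,1)
  P = {4,5}:  v_{4} + v_{5} = v_{2} + v_{3} + v_{6} ; sig = (2; 1,1,1)
  P = {2,3,8}:  v_{2} + v_{3} + v_{8} = v_{4} ; sig = (3; 1)
  P = {4,6,7}:  v_{4} + v_{6} + v_{7} = 2·v_{8} ; sig = (3; 2)
  P = {2,3,5,7}:  v_{2} + v_{3} + v_{5} + v_{7} = 0 ; sig = (4; —)
  P = {2,3,6,7}:  v_{2} + v_{3} + v_{6} + v_{7} = v_{8} ; sig = (4; 1)

Sorted signature multiset PRS(X):
[(2; —), (2; 1), (2; 1), (2; 1,1), (2; 1,1,1), (3; 1), (3; 2), (4; —), (4; 1)]


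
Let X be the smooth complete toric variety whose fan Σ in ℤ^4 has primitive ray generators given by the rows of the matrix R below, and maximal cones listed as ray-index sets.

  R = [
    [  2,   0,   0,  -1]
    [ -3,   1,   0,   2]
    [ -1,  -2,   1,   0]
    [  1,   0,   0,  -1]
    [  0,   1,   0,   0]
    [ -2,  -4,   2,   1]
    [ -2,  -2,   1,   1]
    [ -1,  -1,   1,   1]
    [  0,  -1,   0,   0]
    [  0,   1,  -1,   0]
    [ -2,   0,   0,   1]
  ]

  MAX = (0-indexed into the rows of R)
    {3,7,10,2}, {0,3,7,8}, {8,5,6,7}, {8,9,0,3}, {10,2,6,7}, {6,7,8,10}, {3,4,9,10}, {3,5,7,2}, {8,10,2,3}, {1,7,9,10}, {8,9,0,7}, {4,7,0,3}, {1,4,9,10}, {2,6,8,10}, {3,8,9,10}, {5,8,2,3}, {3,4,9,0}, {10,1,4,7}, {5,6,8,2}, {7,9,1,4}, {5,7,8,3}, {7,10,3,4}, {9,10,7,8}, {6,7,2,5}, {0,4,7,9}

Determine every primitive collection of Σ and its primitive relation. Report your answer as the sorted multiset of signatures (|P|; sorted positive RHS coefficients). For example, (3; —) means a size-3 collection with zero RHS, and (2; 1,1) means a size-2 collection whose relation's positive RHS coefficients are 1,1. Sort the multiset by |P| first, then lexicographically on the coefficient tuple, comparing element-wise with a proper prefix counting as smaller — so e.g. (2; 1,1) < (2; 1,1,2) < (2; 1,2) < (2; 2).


Δ(Σ) — 11 vertices, 23 min non-faces:

  P={0,10}:  v_{0} + v_{10} = 0  so sig = (2; —)
  P={4,8}:  v_{4} + v_{8} = 0  so sig = (2; —)
  P={3,6}:  v_{3} + v_{6} = v_{2}  so sig = (2; 1)
  P={1,3}:  v_{1} + v_{3} = v_{4} + v_{10}  so sig = (2; 1,1)
  P={4,5}:  v_{4} + v_{5} = v_{2} + v_{7}  so sig = (2; 1,1)
  P={5,9}:  v_{5} + v_{9} = v_{6} + v_{8}  so sig = (2; 1,1)
  P={6,9}:  v_{6} + v_{9} = v_{8} + v_{10}  so sig = (2; 1,1)
  P={0,1}:  v_{0} + v_{1} = v_{4} + v_{7} + v_{9}  so sig = (2; 1,1,1)
  P={0,6}:  v_{0} + v_{6} = v_{3} + v_{7} + v_{8}  so sig = (2; 1,1,1)
  P={1,5}:  v_{1} + v_{5} = v_{6} + v_{7} + v_{10}  so sig = (2; 1,1,1)
  P={1,8}:  v_{1} + v_{8} = v_{7} + v_{9} + v_{10}  so sig = (2; 1,1,1)
  P={2,9}:  v_{2} + v_{9} = v_{3} + v_{8} + v_{10}  so sig = (2; 1,1,1)
  P={4,6}:  v_{4} + v_{6} = v_{3} + v_{7} + v_{10}  so sig = (2; 1,1,1)
  P={0,2}:  v_{0} + v_{2} = 2·v_{3} + v_{7} + v_{8}  so sig = (2; 1,1,2)
  P={1,2}:  v_{1} + v_{2} = v_{3} + v_{7} + 2·v_{10}  so sig = (2; 1,1,2)
  P={2,4}:  v_{2} + v_{4} = 2·v_{3} + v_{7} + v_{10}  so sig = (2; 1,1,2)
  P={1,6}:  v_{1} + v_{6} = v_{7} + 2·v_{10}  so sig = (2; 1,2)
  P={5,10}:  v_{5} + v_{10} = 2·v_{6}  so sig = (2; 2)
  P={0,5}:  v_{0} + v_{5} = 2·v_{3} + 2·v_{7} + 2·v_{8}  so sig = (2; 2,2,2)
  P={3,7,9}:  v_{3} + v_{7} + v_{9} = 0  so sig = (3; —)
  P={2,7,8}:  v_{2} + v_{7} + v_{8} = v_{5}  so sig = (3; 1)
  P={3,7,8,10}:  v_{3} + v_{7} + v_{8} + v_{10} = v_{6}  so sig = (4; 1)
  P={4,7,9,10}:  v_{4} + v_{7} + v_{9} + v_{10} = v_{1}  so sig = (4; 1)

Signatures (|P|; sorted positive RHS coefficients), sorted:
    (2; —)
    (2; —)
    (2; 1)
    (2; 1,1)
    (2; 1,1)
    (2; 1,1)
    (2; 1,1)
    (2; 1,1,1)
    (2; 1,1,1)
    (2; 1,1,1)
    (2; 1,1,1)
    (2; 1,1,1)
    (2; 1,1,1)
    (2; 1,1,2)
    (2; 1,1,2)
    (2; 1,1,2)
    (2; 1,2)
    (2; 2)
    (2; 2,2,2)
    (3; —)
    (3; 1)
    (4; 1)
    (4; 1)


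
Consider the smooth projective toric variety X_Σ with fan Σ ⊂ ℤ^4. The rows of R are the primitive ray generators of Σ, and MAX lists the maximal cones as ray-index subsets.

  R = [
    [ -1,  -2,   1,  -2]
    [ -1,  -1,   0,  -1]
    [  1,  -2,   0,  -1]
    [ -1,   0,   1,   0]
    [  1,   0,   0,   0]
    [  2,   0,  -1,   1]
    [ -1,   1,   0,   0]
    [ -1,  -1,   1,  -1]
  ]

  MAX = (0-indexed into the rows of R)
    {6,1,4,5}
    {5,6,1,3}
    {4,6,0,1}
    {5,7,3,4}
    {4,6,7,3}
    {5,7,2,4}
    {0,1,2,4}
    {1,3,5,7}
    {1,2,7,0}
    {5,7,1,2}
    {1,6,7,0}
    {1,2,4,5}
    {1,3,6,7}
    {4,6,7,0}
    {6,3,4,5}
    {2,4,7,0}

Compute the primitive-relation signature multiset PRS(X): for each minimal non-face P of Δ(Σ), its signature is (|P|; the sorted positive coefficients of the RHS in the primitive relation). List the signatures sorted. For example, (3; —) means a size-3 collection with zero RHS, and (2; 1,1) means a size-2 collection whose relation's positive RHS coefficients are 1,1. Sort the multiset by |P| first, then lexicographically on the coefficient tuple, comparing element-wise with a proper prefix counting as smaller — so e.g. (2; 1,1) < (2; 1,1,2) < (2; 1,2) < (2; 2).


The 7 primitive collections of Σ (r=8, n=4):

  P = {0,5}:  v_{0} + v_{5} = v_{2}  →  sig = (2; 1)
  P = {2,6}:  v_{2} + v_{6} = v_{1} + v_{4}  →  sig = (2; 1,1)
  P = {2,3}:  v_{2} + v_{3} = v_{5} + 2·v_{7}  →  sig = (2; 1,2)
  P = {0,3}:  v_{0} + v_{3} = 2·v_{7}  →  sig = (2; 2)
  P = {5,6,7}:  v_{5} + v_{6} + v_{7} = 0  →  sig = (3; —)
  P = {1,3,4}:  v_{1} + v_{3} + v_{4} = v_{7}  →  sig = (3; 1)
  P = {1,4,7}:  v_{1} + v_{4} + v_{7} = v_{0}  →  sig = (3; 1)

Sorted signature multiset PRS(X):
    (2; 1)
    (2; 1,1)
    (2; 1,2)
    (2; 2)
    (3; —)
    (3; 1)
    (3; 1)


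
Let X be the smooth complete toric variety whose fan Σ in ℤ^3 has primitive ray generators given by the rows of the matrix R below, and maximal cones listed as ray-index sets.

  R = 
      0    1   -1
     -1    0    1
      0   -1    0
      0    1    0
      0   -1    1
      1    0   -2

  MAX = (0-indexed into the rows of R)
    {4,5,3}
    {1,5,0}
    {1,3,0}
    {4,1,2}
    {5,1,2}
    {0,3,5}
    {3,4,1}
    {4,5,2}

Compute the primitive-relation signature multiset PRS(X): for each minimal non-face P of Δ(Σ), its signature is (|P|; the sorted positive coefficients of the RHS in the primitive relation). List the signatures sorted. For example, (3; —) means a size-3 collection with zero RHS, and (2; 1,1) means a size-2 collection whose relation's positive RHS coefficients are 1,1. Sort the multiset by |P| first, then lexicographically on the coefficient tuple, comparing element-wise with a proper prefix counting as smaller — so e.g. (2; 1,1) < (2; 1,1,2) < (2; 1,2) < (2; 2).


Σ has 5 primitive collections:

  • {0,4}:  v_{0} + v_{4} = 0  so sig = (2; —)
  • {2,3}:  v_{2} + v_{3} = 0  so sig = (2; —)
  • {0,2}:  v_{0} + v_{2} = v_{1} + v_{5}  so sig = (2; 1,1)
  • {1,3,5}:  v_{1} + v_{3} + v_{5} = v_{0}  so sig = (3; 1)
  • {1,4,5}:  v_{1} + v_{4} + v_{5} = v_{2}  so sig = (3; 1)

Sorted signature multiset PRS(X):
    (2; —)
    (2; —)
    (2; 1,1)
    (3; 1)
    (3; 1)


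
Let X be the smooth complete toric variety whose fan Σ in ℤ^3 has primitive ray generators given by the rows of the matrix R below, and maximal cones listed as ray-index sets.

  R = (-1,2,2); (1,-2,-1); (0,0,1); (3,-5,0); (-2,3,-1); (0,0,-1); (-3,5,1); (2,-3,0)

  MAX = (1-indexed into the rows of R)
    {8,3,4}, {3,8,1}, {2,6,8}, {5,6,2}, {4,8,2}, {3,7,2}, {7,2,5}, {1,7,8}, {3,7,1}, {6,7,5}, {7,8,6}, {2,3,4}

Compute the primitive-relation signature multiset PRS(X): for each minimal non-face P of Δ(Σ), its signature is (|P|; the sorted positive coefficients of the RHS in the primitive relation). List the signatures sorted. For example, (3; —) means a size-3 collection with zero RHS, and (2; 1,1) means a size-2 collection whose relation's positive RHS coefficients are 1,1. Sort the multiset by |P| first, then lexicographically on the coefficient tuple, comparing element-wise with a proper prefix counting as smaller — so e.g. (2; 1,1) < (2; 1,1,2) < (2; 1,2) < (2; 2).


14 collections generate NE(X_Σ); each relation:

  • {3,6}:  v_{3} + v_{6} = 0  ⟹  sig = (2; —)
  • {1,2}:  v_{1} + v_{2} = v_{3}  ⟹  sig = (2; 1)
  • {1,5}:  v_{1} + v_{5} = v_{7}  ⟹  sig = (2; 1)
  • {4,5}:  v_{4} + v_{5} = v_{2}  ⟹  sig = (2; 1)
  • {4,7}:  v_{4} + v_{7} = v_{3}  ⟹  sig = (2; 1)
  • {5,8}:  v_{5} + v_{8} = v_{6}  ⟹  sig = (2; 1)
  • {1,6}:  v_{1} + v_{6} = v_{7} + v_{8}  ⟹  sig = (2; 1,1)
  • {3,5}:  v_{3} + v_{5} = v_{2} + v_{7}  ⟹  sig = (2; 1,1)
  • {4,6}:  v_{4} + v_{6} = v_{2} + v_{8}  ⟹  sig = (2; 1,1)
  • {1,4}:  v_{1} + v_{4} = 2·v_{3} + v_{8}  ⟹  sig = (2; 1,2)
  • {2,7,8}:  v_{2} + v_{7} + v_{8} = 0  ⟹  sig = (3; —)
  • {2,3,8}:  v_{2} + v_{3} + v_{8} = v_{4}  ⟹  sig = (3; 1)
  • {2,6,7}:  v_{2} + v_{6} + v_{7} = v_{5}  ⟹  sig = (3; 1)
  • {3,7,8}:  v_{3} + v_{7} + v_{8} = v_{1}  ⟹  sig = (3; 1)

Sorted signature multiset PRS(X):
    |P|=2: 10 collections, coeffs (), (1), (1), (1), (1), (1), (1,1), (1,1), (1,1), (1,2)
    |P|=3: 4 collections, coeffs (), (1), (1), (1)


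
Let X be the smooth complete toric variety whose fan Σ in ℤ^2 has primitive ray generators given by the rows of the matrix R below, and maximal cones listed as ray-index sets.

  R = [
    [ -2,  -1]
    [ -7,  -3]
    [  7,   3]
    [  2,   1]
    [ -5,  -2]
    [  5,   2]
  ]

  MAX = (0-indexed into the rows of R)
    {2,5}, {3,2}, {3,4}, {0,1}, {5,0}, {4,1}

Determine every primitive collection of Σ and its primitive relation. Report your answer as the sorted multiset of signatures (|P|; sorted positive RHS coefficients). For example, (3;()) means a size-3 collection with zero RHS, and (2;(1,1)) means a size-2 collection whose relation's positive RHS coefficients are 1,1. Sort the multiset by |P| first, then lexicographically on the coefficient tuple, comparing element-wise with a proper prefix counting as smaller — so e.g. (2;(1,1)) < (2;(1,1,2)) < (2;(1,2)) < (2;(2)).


|primitive collections| = 9. Relations:

  P = {0,3}:  v_{0} + v_{3} = 0  so sig = (2;())
  P = {1,2}:  v_{1} + v_{2} = 0  so sig = (2;())
  P = {4,5}:  v_{4} + v_{5} = 0  so sig = (2;())
  P = {0,2}:  v_{0} + v_{2} = v_{5}  so sig = (2;(1))
  P = {0,4}:  v_{0} + v_{4} = v_{1}  so sig = (2;(1))
  P = {1,3}:  v_{1} + v_{3} = v_{4}  so sig = (2;(1))
  P = {1,5}:  v_{1} + v_{5} = v_{0}  so sig = (2;(1))
  P = {2,4}:  v_{2} + v_{4} = v_{3}  so sig = (2;(1))
  P = {3,5}:  v_{3} + v_{5} = v_{2}  so sig = (2;(1))

Signatures (|P|; sorted positive RHS coefficients), sorted:
{ (2;()) ×3,  (2;(1)) ×6 }


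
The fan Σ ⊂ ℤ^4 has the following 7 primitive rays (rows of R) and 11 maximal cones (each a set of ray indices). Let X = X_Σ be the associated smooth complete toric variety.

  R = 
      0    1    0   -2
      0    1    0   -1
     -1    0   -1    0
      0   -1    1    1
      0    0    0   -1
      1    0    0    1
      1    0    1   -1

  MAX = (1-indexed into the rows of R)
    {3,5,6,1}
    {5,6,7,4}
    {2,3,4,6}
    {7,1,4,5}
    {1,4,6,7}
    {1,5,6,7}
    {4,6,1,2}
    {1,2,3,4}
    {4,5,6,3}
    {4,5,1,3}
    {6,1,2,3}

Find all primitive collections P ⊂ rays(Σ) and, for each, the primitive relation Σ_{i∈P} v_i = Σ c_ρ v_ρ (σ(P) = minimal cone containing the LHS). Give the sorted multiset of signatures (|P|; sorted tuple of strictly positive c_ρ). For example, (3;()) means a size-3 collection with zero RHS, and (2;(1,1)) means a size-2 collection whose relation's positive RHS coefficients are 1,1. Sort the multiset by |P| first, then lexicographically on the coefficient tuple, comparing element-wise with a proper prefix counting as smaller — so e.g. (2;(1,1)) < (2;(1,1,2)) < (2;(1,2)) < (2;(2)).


Σ has 5 primitive collections:

  P = {2,5}:  v_{2} + v_{5} = v_{1}  so sig = (2;(1))
  P = {3,7}:  v_{3} + v_{7} = v_{5}  so sig = (2;(1))
  P = {2,7}:  v_{2} + v_{7} = 2·v_{1} + v_{4} + v_{6}  so sig = (2;(1,1,2))
  P = {1,3,4,6}:  v_{1} + v_{3} + v_{4} + v_{6} = 0  so sig = (4;())
  P = {1,4,5,6}:  v_{1} + v_{4} + v_{5} + v_{6} = v_{7}  so sig = (4;(1))

so the primitive-relation signature multiset is
{ (2;(1)) ×2,  (2;(1,1,2)),  (4;()),  (4;(1)) }


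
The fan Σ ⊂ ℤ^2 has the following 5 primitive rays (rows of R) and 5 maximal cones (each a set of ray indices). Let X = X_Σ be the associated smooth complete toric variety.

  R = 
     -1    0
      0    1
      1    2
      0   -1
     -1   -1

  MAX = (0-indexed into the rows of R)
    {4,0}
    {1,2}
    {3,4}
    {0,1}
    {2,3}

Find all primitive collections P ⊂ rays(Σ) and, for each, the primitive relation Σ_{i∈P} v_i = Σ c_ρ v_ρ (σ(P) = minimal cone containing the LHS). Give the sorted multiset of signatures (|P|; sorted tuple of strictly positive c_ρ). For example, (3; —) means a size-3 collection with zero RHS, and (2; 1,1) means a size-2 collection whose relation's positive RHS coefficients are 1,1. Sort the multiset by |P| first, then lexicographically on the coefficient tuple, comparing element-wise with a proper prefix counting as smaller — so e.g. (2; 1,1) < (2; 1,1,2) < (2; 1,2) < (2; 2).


Primitive collections (5):

  P={1,3}:  v_{1} + v_{3} = 0  ⇒ sig = (2; —)
  P={0,3}:  v_{0} + v_{3} = v_{4}  ⇒ sig = (2; 1)
  P={1,4}:  v_{1} + v_{4} = v_{0}  ⇒ sig = (2; 1)
  P={2,4}:  v_{2} + v_{4} = v_{1}  ⇒ sig = (2; 1)
  P={0,2}:  v_{0} + v_{2} = 2·v_{1}  ⇒ sig = (2; 2)

Signatures (|P|; sorted positive RHS coefficients), sorted:
    |P|=2: 5 collections, coeffs (), (1), (1), (1), (2)


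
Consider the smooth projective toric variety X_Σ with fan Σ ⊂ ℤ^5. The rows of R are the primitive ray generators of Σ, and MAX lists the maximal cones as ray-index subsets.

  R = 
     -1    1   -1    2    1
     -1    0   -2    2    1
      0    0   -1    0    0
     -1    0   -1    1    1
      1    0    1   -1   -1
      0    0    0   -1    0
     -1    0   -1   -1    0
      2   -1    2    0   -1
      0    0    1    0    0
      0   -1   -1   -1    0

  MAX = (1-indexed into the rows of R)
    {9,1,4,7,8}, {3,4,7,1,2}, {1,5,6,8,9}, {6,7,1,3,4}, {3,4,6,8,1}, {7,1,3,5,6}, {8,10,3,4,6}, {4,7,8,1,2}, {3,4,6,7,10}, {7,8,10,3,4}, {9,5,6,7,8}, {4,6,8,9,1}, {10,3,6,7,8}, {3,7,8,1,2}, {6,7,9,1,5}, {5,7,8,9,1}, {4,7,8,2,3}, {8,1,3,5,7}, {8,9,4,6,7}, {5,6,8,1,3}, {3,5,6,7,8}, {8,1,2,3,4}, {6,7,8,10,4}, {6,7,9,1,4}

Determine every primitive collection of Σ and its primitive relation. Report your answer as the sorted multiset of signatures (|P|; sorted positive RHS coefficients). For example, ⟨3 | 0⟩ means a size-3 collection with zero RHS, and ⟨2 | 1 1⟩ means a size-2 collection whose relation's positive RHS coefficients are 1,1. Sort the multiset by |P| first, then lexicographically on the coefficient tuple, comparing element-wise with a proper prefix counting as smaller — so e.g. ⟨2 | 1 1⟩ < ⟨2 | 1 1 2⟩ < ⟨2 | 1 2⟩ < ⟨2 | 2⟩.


12 collections generate NE(X_Σ); each relation:

  {3,9}:  v_{3} + v_{9} = 0  →  sig = ⟨2 | 0⟩
  {4,5}:  v_{4} + v_{5} = 0  →  sig = ⟨2 | 0⟩
  {1,10}:  v_{1} + v_{10} = v_{3} + v_{4}  →  sig = ⟨2 | 1 1⟩
  {2,6}:  v_{2} + v_{6} = v_{3} + v_{4}  →  sig = ⟨2 | 1 1⟩
  {2,5}:  v_{2} + v_{5} = v_{1} + v_{3} + v_{7} + v_{8}  →  sig = ⟨2 | 1 1 1 1⟩
  {2,9}:  v_{2} + v_{9} = v_{1} + v_{4} + v_{7} + v_{8}  →  sig = ⟨2 | 1 1 1 1⟩
  {5,10}:  v_{5} + v_{10} = v_{3} + v_{6} + v_{7} + v_{8}  →  sig = ⟨2 | 1 1 1 1⟩
  {9,10}:  v_{9} + v_{10} = v_{4} + v_{6} + v_{7} + v_{8}  →  sig = ⟨2 | 1 1 1 1⟩
  {2,10}:  v_{2} + v_{10} = 2·v_{3} + 2·v_{4} + v_{7} + v_{8}  →  sig = ⟨2 | 1 1 2 2⟩
  {1,6,7,8}:  v_{1} + v_{6} + v_{7} + v_{8} = 0  →  sig = ⟨4 | 0⟩
  {1,3,4,7,8}:  v_{1} + v_{3} + v_{4} + v_{7} + v_{8} = v_{2}  →  sig = ⟨5 | 1⟩
  {3,4,6,7,8}:  v_{3} + v_{4} + v_{6} + v_{7} + v_{8} = v_{10}  →  sig = ⟨5 | 1⟩

so the primitive-relation signature multiset is
{ ⟨2 | 0⟩ ×2,  ⟨2 | 1 1⟩ ×2,  ⟨2 | 1 1 1 1⟩ ×4,  ⟨2 | 1 1 2 2⟩,  ⟨4 | 0⟩,  ⟨5 | 1⟩ ×2 }


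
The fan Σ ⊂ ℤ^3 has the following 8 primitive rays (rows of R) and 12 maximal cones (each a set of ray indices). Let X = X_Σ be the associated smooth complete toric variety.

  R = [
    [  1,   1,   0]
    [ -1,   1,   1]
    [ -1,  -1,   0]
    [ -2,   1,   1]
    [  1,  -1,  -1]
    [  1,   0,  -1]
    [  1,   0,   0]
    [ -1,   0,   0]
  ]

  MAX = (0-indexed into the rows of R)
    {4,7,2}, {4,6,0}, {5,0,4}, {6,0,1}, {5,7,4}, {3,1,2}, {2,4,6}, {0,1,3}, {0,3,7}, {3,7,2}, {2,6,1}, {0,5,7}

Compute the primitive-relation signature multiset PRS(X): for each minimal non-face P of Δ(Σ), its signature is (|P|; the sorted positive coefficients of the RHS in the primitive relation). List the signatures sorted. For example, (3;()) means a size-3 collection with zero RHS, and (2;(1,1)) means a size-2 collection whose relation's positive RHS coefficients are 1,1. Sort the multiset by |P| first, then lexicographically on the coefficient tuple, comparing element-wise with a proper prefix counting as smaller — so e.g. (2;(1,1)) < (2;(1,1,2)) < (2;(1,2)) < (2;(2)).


Primitive collections (11):

  P={0,2}:  v_{0} + v_{2} = 0  so sig = (2;())
  P={1,4}:  v_{1} + v_{4} = 0  so sig = (2;())
  P={6,7}:  v_{6} + v_{7} = 0  so sig = (2;())
  P={1,7}:  v_{1} + v_{7} = v_{3}  so sig = (2;(1))
  P={3,4}:  v_{3} + v_{4} = v_{7}  so sig = (2;(1))
  P={3,6}:  v_{3} + v_{6} = v_{1}  so sig = (2;(1))
  P={1,5}:  v_{1} + v_{5} = v_{0} + v_{7}  so sig = (2;(1,1))
  P={2,5}:  v_{2} + v_{5} = v_{4} + v_{7}  so sig = (2;(1,1))
  P={5,6}:  v_{5} + v_{6} = v_{0} + v_{4}  so sig = (2;(1,1))
  P={3,5}:  v_{3} + v_{5} = v_{0} + 2·v_{7}  so sig = (2;(1,2))
  P={0,4,7}:  v_{0} + v_{4} + v_{7} = v_{5}  so sig = (3;(1))

Hence PRS(X_Σ) =
    |P|=2: 10 collections, coeffs (), (), (), (1), (1), (1), (1,1), (1,1), (1,1), (1,2)
    |P|=3: 1 collection, coeffs (1)


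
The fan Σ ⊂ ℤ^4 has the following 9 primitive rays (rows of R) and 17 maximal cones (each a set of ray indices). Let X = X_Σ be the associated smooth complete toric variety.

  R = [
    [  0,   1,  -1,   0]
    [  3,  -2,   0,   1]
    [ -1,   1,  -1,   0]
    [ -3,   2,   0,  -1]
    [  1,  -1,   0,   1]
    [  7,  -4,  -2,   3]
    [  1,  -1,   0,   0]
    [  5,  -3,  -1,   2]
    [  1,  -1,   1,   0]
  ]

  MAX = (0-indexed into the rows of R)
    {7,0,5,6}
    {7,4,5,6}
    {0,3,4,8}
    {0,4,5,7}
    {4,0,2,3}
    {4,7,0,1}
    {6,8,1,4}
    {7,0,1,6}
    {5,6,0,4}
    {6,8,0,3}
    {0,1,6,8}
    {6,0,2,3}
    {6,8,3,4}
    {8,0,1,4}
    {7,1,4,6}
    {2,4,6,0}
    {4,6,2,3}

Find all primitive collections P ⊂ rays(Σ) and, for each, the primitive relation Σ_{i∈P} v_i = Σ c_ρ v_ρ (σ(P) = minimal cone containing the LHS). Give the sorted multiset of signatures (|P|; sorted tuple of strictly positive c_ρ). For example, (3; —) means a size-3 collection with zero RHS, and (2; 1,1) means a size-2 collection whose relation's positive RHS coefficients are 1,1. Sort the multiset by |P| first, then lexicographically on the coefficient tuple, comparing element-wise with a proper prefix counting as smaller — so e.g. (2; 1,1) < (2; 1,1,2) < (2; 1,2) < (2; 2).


14 collections generate NE(X_Σ); each relation:

  P = {1,3}:  v_{1} + v_{3} = 0 ; sig = (2; —)
  P = {2,8}:  v_{2} + v_{8} = 0 ; sig = (2; —)
  P = {5,8}:  v_{5} + v_{8} = v_{1} + v_{7} ; sig = (2; 1,1)
  P = {1,2}:  v_{1} + v_{2} = v_{0} + v_{4} + v_{6} ; sig = (2; 1,1,1)
  P = {3,7}:  v_{3} + v_{7} = v_{0} + v_{4} + v_{6} ; sig = (2; 1,1,1)
  P = {1,5}:  v_{1} + v_{5} = 2·v_{7} ; sig = (2; 2)
  P = {7,8}:  v_{7} + v_{8} = 2·v_{1} ; sig = (2; 2)
  P = {2,7}:  v_{2} + v_{7} = 2·v_{0} + 2·v_{4} + 2·v_{6} ; sig = (2; 2,2,2)
  P = {3,5}:  v_{3} + v_{5} = 2·v_{0} + 2·v_{4} + 2·v_{6} ; sig = (2; 2,2,2)
  P = {2,5}:  v_{2} + v_{5} = 3·v_{0} + 3·v_{4} + 3·v_{6} ; sig = (2; 3,3,3)
  P = {0,1,4,6}:  v_{0} + v_{1} + v_{4} + v_{6} = v_{7} ; sig = (4; 1)
  P = {0,3,4,6}:  v_{0} + v_{3} + v_{4} + v_{6} = v_{2} ; sig = (4; 1)
  P = {0,4,6,7}:  v_{0} + v_{4} + v_{6} + v_{7} = v_{5} ; sig = (4; 1)
  P = {0,4,6,8}:  v_{0} + v_{4} + v_{6} + v_{8} = v_{1} ; sig = (4; 1)

Sorted signature multiset PRS(X):
{ (2; —) ×2,  (2; 1,1),  (2; 1,1,1) ×2,  (2; 2) ×2,  (2; 2,2,2) ×2,  (2; 3,3,3),  (4; 1) ×4 }


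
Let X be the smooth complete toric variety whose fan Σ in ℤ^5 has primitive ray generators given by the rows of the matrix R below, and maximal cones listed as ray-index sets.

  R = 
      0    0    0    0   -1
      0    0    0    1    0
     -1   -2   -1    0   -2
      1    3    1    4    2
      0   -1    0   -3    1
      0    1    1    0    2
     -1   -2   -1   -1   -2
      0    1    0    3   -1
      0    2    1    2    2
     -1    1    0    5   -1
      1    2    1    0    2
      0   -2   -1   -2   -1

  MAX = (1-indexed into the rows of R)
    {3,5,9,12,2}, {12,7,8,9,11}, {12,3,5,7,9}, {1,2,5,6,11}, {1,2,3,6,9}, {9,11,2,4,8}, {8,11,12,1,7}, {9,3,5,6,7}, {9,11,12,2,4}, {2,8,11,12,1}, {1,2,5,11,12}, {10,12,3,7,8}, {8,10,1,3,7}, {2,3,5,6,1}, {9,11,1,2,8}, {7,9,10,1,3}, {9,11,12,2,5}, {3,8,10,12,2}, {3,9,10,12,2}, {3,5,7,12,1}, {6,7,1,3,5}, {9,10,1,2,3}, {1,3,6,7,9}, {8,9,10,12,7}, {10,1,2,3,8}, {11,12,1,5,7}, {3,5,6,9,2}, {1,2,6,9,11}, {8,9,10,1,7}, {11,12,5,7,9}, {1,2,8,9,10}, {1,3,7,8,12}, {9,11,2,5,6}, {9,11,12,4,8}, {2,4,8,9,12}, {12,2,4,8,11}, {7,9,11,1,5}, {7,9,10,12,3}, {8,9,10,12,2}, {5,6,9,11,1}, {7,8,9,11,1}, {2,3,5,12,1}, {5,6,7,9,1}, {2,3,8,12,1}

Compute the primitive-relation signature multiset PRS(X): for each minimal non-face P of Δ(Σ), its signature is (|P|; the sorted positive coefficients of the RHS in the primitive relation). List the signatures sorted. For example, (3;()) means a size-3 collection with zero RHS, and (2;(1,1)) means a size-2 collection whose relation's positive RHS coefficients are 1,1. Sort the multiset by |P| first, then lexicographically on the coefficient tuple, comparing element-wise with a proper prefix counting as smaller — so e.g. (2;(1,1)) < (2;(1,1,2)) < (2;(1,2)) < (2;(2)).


21 minimal non-faces of Δ(Σ) (on 12 rays):

  P={3,11}:  v_{3} + v_{11} = 0  →  sig = (2;())
  P={5,8}:  v_{5} + v_{8} = 0  →  sig = (2;())
  P={2,7}:  v_{2} + v_{7} = v_{3}  →  sig = (2;(1))
  P={5,10}:  v_{5} + v_{10} = v_{3} + v_{9}  →  sig = (2;(1,1))
  P={6,12}:  v_{6} + v_{12} = v_{2} + v_{5}  →  sig = (2;(1,1))
  P={10,11}:  v_{10} + v_{11} = v_{8} + v_{9}  →  sig = (2;(1,1))
  P={1,4}:  v_{1} + v_{4} = v_{2} + v_{8} + v_{11}  →  sig = (2;(1,1,1))
  P={4,7}:  v_{4} + v_{7} = v_{8} + v_{9} + v_{12}  →  sig = (2;(1,1,1))
  P={6,8}:  v_{6} + v_{8} = v_{1} + v_{2} + v_{9}  →  sig = (2;(1,1,1))
  P={3,4}:  v_{3} + v_{4} = v_{2} + v_{8} + v_{9} + v_{12}  →  sig = (2;(1,1,1,1))
  P={4,5}:  v_{4} + v_{5} = v_{2} + v_{9} + v_{11} + v_{12}  →  sig = (2;(1,1,1,1))
  P={6,10}:  v_{6} + v_{10} = v_{1} + v_{2} + v_{3} + 2·v_{9}  →  sig = (2;(1,1,1,2))
  P={4,6}:  v_{4} + v_{6} = 2·v_{2} + v_{9} + v_{11}  →  sig = (2;(1,1,2))
  P={4,10}:  v_{4} + v_{10} = v_{2} + 2·v_{8} + 2·v_{9} + v_{12}  →  sig = (2;(1,1,2,2))
  P={1,9,12}:  v_{1} + v_{9} + v_{12} = 0  →  sig = (3;())
  P={3,8,9}:  v_{3} + v_{8} + v_{9} = v_{10}  →  sig = (3;(1))
  P={1,10,12}:  v_{1} + v_{10} + v_{12} = v_{3} + v_{8}  →  sig = (3;(1,1))
  P={6,7,11}:  v_{6} + v_{7} + v_{11} = v_{1} + v_{5} + v_{9}  →  sig = (3;(1,1,1))
  P={1,2,5,9}:  v_{1} + v_{2} + v_{5} + v_{9} = v_{6}  →  sig = (4;(1))
  P={1,3,5,9}:  v_{1} + v_{3} + v_{5} + v_{9} = v_{6} + v_{7}  →  sig = (4;(1,1))
  P={2,8,9,11,12}:  v_{2} + v_{8} + v_{9} + v_{11} + v_{12} = v_{4}  →  sig = (5;(1))

Signatures (|P|; sorted positive RHS coefficients), sorted:
    |P|=2: 14 collections, coeffs (), (), (1), (1,1), (1,1), (1,1), (1,1,1), (1,1,1), (1,1,1), (1,1,1,1), (1,1,1,1), (1,1,1,2), (1,1,2), (1,1,2,2)
    |P|=3: 4 collections, coeffs (), (1), (1,1), (1,1,1)
    |P|=4: 2 collections, coeffs (1), (1,1)
    |P|=5: 1 collection, coeffs (1)


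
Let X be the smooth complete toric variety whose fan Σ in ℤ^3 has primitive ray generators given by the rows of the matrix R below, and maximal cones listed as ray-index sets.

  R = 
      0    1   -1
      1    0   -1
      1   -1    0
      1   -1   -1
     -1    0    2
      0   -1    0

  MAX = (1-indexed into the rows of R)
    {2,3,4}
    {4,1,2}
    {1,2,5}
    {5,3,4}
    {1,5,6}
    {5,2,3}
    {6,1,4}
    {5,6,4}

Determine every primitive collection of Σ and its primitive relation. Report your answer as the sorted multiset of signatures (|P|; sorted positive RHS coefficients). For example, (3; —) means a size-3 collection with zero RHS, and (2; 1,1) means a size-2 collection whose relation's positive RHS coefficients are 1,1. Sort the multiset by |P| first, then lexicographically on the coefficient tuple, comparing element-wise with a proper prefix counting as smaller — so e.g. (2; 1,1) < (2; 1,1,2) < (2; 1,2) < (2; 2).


Σ has 5 primitive collections:

  P={1,3}:  v_{1} + v_{3} = v_{2} — sig = (2; 1)
  P={2,6}:  v_{2} + v_{6} = v_{4} — sig = (2; 1)
  P={3,6}:  v_{3} + v_{6} = 2·v_{4} + v_{5} — sig = (2; 1,2)
  P={1,4,5}:  v_{1} + v_{4} + v_{5} = 0 — sig = (3; —)
  P={2,4,5}:  v_{2} + v_{4} + v_{5} = v_{3} — sig = (3; 1)

Sorted signature multiset PRS(X):
    |P|=2: 3 collections, coeffs (1), (1), (1,2)
    |P|=3: 2 collections, coeffs (), (1)


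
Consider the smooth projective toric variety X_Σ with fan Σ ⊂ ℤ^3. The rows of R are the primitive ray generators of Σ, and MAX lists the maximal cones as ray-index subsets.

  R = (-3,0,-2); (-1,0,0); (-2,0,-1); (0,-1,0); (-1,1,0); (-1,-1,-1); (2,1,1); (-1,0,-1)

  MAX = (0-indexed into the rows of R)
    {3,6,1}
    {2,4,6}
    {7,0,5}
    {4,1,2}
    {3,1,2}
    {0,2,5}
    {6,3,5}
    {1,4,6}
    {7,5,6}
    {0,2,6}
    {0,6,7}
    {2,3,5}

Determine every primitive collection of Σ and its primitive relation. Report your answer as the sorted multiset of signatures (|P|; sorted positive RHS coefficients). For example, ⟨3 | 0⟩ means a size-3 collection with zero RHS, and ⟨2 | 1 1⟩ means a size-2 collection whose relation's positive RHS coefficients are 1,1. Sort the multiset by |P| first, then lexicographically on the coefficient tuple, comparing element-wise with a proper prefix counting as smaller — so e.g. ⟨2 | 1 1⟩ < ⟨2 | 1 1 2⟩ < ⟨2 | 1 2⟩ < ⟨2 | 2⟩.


Primitive collections (14):

  P={1,7}:  v_{1} + v_{7} = v_{2}  ⇒ sig = ⟨2 | 1⟩
  P={2,7}:  v_{2} + v_{7} = v_{0}  ⇒ sig = ⟨2 | 1⟩
  P={3,4}:  v_{3} + v_{4} = v_{1}  ⇒ sig = ⟨2 | 1⟩
  P={3,7}:  v_{3} + v_{7} = v_{5}  ⇒ sig = ⟨2 | 1⟩
  P={4,5}:  v_{4} + v_{5} = v_{2}  ⇒ sig = ⟨2 | 1⟩
  P={0,3}:  v_{0} + v_{3} = v_{2} + v_{5}  ⇒ sig = ⟨2 | 1 1⟩
  P={1,5}:  v_{1} + v_{5} = v_{2} + v_{3}  ⇒ sig = ⟨2 | 1 1⟩
  P={4,7}:  v_{4} + v_{7} = 2·v_{2} + v_{6}  ⇒ sig = ⟨2 | 1 2⟩
  P={0,4}:  v_{0} + v_{4} = 3·v_{2} + v_{6}  ⇒ sig = ⟨2 | 1 3⟩
  P={0,1}:  v_{0} + v_{1} = 2·v_{2}  ⇒ sig = ⟨2 | 2⟩
  P={2,3,6}:  v_{2} + v_{3} + v_{6} = 0  ⇒ sig = ⟨3 | 0⟩
  P={1,2,6}:  v_{1} + v_{2} + v_{6} = v_{4}  ⇒ sig = ⟨3 | 1⟩
  P={2,5,6}:  v_{2} + v_{5} + v_{6} = v_{7}  ⇒ sig = ⟨3 | 1⟩
  P={0,5,6}:  v_{0} + v_{5} + v_{6} = 2·v_{7}  ⇒ sig = ⟨3 | 2⟩

so the primitive-relation signature multiset is
    ⟨2 | 1⟩
    ⟨2 | 1⟩
    ⟨2 | 1⟩
    ⟨2 | 1⟩
    ⟨2 | 1⟩
    ⟨2 | 1 1⟩
    ⟨2 | 1 1⟩
    ⟨2 | 1 2⟩
    ⟨2 | 1 3⟩
    ⟨2 | 2⟩
    ⟨3 | 0⟩
    ⟨3 | 1⟩
    ⟨3 | 1⟩
    ⟨3 | 2⟩
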